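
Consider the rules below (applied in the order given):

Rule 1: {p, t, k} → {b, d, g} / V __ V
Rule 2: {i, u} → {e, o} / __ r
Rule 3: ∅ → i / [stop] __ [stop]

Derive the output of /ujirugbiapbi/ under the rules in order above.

ujerugibiapibi

Rule 1 (intervocalic voicing): no segment meets the environment; /ujirugbiapbi/ is unchanged.
Rule 2 (pre-rhotic lowering): /i/ is a high vowel immediately before /r/, so it lowers to [e]. /ujirugbiapbi/ → ujerugbiapbi.
Rule 3 (stop-cluster i-epenthesis): /g/ and /b/ form a stop–stop cluster, so [i] is inserted between them. /p/ and /b/ form a stop–stop cluster, so [i] is inserted between them. /ujerugbiapbi/ → ujerugibiapibi.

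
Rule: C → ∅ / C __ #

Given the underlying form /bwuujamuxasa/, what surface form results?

bwuujamuxasa

No segment of /bwuujamuxasa/ meets the structural description of the rule, so the form surfaces unchanged.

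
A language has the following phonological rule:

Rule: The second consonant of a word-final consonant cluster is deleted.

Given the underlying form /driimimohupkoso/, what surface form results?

driimimohupkoso

No segment of /driimimohupkoso/ meets the structural description of the rule, so the form surfaces unchanged.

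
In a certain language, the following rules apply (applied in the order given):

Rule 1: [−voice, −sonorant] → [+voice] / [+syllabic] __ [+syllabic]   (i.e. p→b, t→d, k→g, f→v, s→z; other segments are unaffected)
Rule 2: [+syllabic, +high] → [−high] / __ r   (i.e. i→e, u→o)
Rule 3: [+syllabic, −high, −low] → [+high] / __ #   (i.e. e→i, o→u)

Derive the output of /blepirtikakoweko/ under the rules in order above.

blebertigagowegu

Rule 1 (intervocalic voicing): /p/ is a voiceless obstruent between vowels /e/ and /i/, so it voices to [b]. /k/ is a voiceless obstruent between vowels /i/ and /a/, so it voices to [g]. /k/ is a voiceless obstruent between vowels /a/ and /o/, so it voices to [g]. /k/ is a voiceless obstruent between vowels /e/ and /o/, so it voices to [g]. /blepirtikakoweko/ → blebirtigagowego.
Rule 2 (pre-rhotic lowering): /i/ is a high vowel immediately before /r/, so it lowers to [e]. /blebirtigagowego/ → blebertigagowego.
Rule 3 (final vowel raising): /o/ is a mid vowel in word-final position, so it raises to [u]. /blebertigagowego/ → blebertigagowegu.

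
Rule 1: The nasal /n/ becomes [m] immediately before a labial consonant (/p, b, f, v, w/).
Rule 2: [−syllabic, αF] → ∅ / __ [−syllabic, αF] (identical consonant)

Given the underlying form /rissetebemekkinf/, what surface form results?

Rule 1 (nasal place assimilation): /n/ precedes the labial consonant /f/, so it assimilates in place to [m]. /rissetebemekkinf/ → rissetebemekkimf.
Rule 2 (degemination): /ss/ is a geminate; the first /s/ deletes. /kk/ is a geminate; the first /k/ deletes. /rissetebemekkimf/ → risetebemekimf.

risetebemekimf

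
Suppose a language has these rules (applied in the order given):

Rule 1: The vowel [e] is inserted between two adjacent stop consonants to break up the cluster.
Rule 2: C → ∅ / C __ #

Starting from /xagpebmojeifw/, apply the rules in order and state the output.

xagepebmojeif

Rule 1 (stop-cluster e-epenthesis): /g/ and /p/ form a stop–stop cluster, so [e] is inserted between them. /xagpebmojeifw/ → xagepebmojeifw.
Rule 2 (final cluster simplification): /w/ is the second consonant of a word-final cluster /fw/, so it deletes. /xagepebmojeifw/ → xagepebmojeif.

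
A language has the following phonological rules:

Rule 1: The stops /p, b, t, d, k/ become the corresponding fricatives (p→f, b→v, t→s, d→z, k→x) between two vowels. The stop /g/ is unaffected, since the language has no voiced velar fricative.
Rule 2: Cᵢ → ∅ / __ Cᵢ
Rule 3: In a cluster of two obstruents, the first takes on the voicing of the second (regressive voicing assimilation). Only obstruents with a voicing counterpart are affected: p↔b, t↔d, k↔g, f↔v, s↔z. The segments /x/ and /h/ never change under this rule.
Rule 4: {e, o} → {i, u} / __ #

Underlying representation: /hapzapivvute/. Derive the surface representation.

Rule 1 (intervocalic spirantization): /p/ is a stop between vowels /a/ and /i/, so it spirantizes to the fricative [f]. /t/ is a stop between vowels /u/ and /e/, so it spirantizes to the fricative [s]. /hapzapivvute/ → hapzafivvuse.
Rule 2 (degemination): /vv/ is a geminate; the first /v/ deletes. /hapzafivvuse/ → hapzafivuse.
Rule 3 (regressive voicing assimilation): /p/ precedes the voiced obstruent /z/, so it voices to [b] by assimilation. /hapzafivuse/ → habzafivuse.
Rule 4 (final vowel raising): /e/ is a mid vowel in word-final position, so it raises to [i]. /habzafivuse/ → habzafivusi.

habzafivusi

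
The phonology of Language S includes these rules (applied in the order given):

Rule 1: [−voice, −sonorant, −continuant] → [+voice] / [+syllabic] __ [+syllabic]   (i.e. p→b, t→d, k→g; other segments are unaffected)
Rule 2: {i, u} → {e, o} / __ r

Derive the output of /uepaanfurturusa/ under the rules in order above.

Rule 1 (intervocalic voicing): /p/ is a voiceless stop between vowels /e/ and /a/, so it voices to [b]. /uepaanfurturusa/ → uebaanfurturusa.
Rule 2 (pre-rhotic lowering): /u/ is a high vowel immediately before /r/, so it lowers to [o]. /u/ is a high vowel immediately before /r/, so it lowers to [o]. /uebaanfurturusa/ → uebaanfortorusa.

uebaanfortorusa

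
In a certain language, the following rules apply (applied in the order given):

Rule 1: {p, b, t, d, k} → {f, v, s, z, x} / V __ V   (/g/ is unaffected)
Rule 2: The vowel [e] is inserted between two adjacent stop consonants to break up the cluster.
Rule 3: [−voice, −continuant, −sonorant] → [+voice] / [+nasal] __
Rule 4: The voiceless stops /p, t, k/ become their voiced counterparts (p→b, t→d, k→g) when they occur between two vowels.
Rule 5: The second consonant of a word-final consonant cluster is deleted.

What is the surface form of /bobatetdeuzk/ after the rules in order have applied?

Rule 1 (intervocalic spirantization): /b/ is a stop between vowels /o/ and /a/, so it spirantizes to the fricative [v]. /t/ is a stop between vowels /a/ and /e/, so it spirantizes to the fricative [s]. /bobatetdeuzk/ → bovasetdeuzk.
Rule 2 (stop-cluster e-epenthesis): /t/ and /d/ form a stop–stop cluster, so [e] is inserted between them. /bovasetdeuzk/ → bovasetedeuzk.
Rule 3 (post-nasal voicing): no segment meets the environment; /bovasetedeuzk/ is unchanged.
Rule 4 (intervocalic voicing): /t/ is a voiceless stop between vowels /e/ and /e/, so it voices to [d]. /bovasetedeuzk/ → bovasededeuzk.
Rule 5 (final cluster simplification): /k/ is the second consonant of a word-final cluster /zk/, so it deletes. /bovasededeuzk/ → bovasededeuz.

bovasededeuz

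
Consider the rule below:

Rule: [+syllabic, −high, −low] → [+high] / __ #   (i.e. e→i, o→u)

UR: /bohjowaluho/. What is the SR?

bohjowaluhu

Scanning /bohjowaluho/: /o/ at position 2 is not in the conditioning environment; /o/ at position 5 is not in the conditioning environment; /o/ is a mid vowel in word-final position, so it raises to [u].
Result: [bohjowaluhu].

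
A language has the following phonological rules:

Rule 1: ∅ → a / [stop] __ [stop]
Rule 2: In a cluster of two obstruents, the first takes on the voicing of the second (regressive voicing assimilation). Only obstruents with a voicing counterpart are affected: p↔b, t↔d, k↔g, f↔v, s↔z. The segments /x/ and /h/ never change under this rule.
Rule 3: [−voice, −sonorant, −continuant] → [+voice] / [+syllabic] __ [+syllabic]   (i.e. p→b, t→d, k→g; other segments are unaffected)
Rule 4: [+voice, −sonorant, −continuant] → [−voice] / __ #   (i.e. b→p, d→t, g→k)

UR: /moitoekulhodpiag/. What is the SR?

Rule 1 (stop-cluster a-epenthesis): /d/ and /p/ form a stop–stop cluster, so [a] is inserted between them. /moitoekulhodpiag/ → moitoekulhodapiag.
Rule 2 (regressive voicing assimilation): no segment meets the environment; /moitoekulhodapiag/ is unchanged.
Rule 3 (intervocalic voicing): /t/ is a voiceless stop between vowels /i/ and /o/, so it voices to [d]. /k/ is a voiceless stop between vowels /e/ and /u/, so it voices to [g]. /p/ is a voiceless stop between vowels /a/ and /i/, so it voices to [b]. /moitoekulhodapiag/ → moidoegulhodabiag.
Rule 4 (final devoicing): /g/ is a voiced stop in word-final position, so it devoices to [k]. /moidoegulhodabiag/ → moidoegulhodabiak.

moidoegulhodabiak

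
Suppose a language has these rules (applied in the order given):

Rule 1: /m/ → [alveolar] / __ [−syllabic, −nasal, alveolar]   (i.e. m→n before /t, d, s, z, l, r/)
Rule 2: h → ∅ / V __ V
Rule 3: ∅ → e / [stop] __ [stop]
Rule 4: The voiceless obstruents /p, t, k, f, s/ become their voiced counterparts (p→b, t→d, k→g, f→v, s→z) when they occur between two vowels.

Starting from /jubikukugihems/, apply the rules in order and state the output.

jubigugugiens

Rule 1 (nasal place assimilation): /m/ precedes the alveolar consonant /s/, so it assimilates in place to [n]. /jubikukugihems/ → jubikukugihens.
Rule 2 (intervocalic h-deletion): /h/ occurs between vowels /i/ and /e/, so it deletes. /jubikukugihens/ → jubikukugiens.
Rule 3 (stop-cluster e-epenthesis): no segment meets the environment; /jubikukugiens/ is unchanged.
Rule 4 (intervocalic voicing): /k/ is a voiceless obstruent between vowels /i/ and /u/, so it voices to [g]. /k/ is a voiceless obstruent between vowels /u/ and /u/, so it voices to [g]. /jubikukugiens/ → jubigugugiens.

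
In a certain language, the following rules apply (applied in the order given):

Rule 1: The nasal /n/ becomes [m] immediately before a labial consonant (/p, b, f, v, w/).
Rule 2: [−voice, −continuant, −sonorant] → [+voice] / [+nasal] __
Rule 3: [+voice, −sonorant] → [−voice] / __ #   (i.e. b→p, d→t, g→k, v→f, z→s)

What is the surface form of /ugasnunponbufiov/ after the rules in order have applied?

Rule 1 (nasal place assimilation): /n/ precedes the labial consonant /p/, so it assimilates in place to [m]. /n/ precedes the labial consonant /b/, so it assimilates in place to [m]. /ugasnunponbufiov/ → ugasnumpombufiov.
Rule 2 (post-nasal voicing): /p/ is a voiceless stop immediately after the nasal /m/, so it voices to [b]. /ugasnumpombufiov/ → ugasnumbombufiov.
Rule 3 (final devoicing): /v/ is a voiced obstruent in word-final position, so it devoices to [f]. /ugasnumbombufiov/ → ugasnumbombufiof.

ugasnumbombufiof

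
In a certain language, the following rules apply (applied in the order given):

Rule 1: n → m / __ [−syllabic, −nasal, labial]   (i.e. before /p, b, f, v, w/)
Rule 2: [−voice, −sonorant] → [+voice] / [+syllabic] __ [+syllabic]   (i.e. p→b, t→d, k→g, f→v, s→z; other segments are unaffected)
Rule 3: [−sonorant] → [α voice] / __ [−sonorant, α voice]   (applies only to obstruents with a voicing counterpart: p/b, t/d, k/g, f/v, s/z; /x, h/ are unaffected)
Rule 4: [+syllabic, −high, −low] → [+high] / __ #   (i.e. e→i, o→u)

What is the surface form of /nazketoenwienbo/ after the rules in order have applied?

Rule 1 (nasal place assimilation): /n/ precedes the labial consonant /w/, so it assimilates in place to [m]. /n/ precedes the labial consonant /b/, so it assimilates in place to [m]. /nazketoenwienbo/ → nazketoemwiembo.
Rule 2 (intervocalic voicing): /t/ is a voiceless obstruent between vowels /e/ and /o/, so it voices to [d]. /nazketoemwiembo/ → nazkedoemwiembo.
Rule 3 (regressive voicing assimilation): /z/ precedes the voiceless obstruent /k/, so it devoices to [s] by assimilation. /nazkedoemwiembo/ → naskedoemwiembo.
Rule 4 (final vowel raising): /o/ is a mid vowel in word-final position, so it raises to [u]. /naskedoemwiembo/ → naskedoemwiembu.

naskedoemwiembu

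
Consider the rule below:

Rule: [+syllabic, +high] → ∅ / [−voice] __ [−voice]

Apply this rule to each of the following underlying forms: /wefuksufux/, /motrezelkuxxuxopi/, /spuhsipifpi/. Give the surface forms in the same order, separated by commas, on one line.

/wefuksufux/: /u/ is a high vowel flanked by voiceless consonants /f/ and /k/, so it deletes. /u/ is a high vowel flanked by voiceless consonants /s/ and /f/, so it deletes. /u/ is a high vowel flanked by voiceless consonants /f/ and /x/, so it deletes. → [wefksfx].
/motrezelkuxxuxopi/: /u/ is a high vowel flanked by voiceless consonants /k/ and /x/, so it deletes. /u/ is a high vowel flanked by voiceless consonants /x/ and /x/, so it deletes. → [motrezelkxxxopi].
/spuhsipifpi/: /u/ is a high vowel flanked by voiceless consonants /p/ and /h/, so it deletes. /i/ is a high vowel flanked by voiceless consonants /s/ and /p/, so it deletes. /i/ is a high vowel flanked by voiceless consonants /p/ and /f/, so it deletes. → [sphspfpi].

wefksfx, motrezelkxxxopi, sphspfpi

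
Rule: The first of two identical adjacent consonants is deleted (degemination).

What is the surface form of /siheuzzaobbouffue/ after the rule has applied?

siheuzaoboufue

/zz/ is a geminate; the first /z/ deletes.
/bb/ is a geminate; the first /b/ deletes.
/ff/ is a geminate; the first /f/ deletes.
The other instances of /s/, /h/, /z/, /b/, /f/ do not occur in the required environment and remain unchanged.
Surface form: [siheuzaoboufue].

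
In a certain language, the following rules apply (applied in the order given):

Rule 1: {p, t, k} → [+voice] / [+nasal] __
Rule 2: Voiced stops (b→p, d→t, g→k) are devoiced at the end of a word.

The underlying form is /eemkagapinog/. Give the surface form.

Rule 1 (post-nasal voicing): /k/ is a voiceless stop immediately after the nasal /m/, so it voices to [g]. /eemkagapinog/ → eemgagapinog.
Rule 2 (final devoicing): /g/ is a voiced stop in word-final position, so it devoices to [k]. /eemgagapinog/ → eemgagapinok.

eemgagapinok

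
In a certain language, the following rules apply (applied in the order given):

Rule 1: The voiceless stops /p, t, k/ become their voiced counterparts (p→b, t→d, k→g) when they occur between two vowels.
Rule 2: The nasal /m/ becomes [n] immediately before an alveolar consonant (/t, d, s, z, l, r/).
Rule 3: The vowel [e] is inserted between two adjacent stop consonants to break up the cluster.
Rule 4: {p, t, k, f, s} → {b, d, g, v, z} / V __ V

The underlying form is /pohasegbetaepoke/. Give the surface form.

pohazegebedaeboge

Rule 1 (intervocalic voicing): /t/ is a voiceless stop between vowels /e/ and /a/, so it voices to [d]. /p/ is a voiceless stop between vowels /e/ and /o/, so it voices to [b]. /k/ is a voiceless stop between vowels /o/ and /e/, so it voices to [g]. /pohasegbetaepoke/ → pohasegbedaeboge.
Rule 2 (nasal place assimilation): no segment meets the environment; /pohasegbedaeboge/ is unchanged.
Rule 3 (stop-cluster e-epenthesis): /g/ and /b/ form a stop–stop cluster, so [e] is inserted between them. /pohasegbedaeboge/ → pohasegebedaeboge.
Rule 4 (intervocalic voicing): /s/ is a voiceless obstruent between vowels /a/ and /e/, so it voices to [z]. /pohasegebedaeboge/ → pohazegebedaeboge.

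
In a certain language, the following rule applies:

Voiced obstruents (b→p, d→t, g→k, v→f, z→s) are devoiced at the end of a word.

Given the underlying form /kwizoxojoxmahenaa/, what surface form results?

kwizoxojoxmahenaa

No segment of /kwizoxojoxmahenaa/ meets the structural description of the rule, so the form surfaces unchanged.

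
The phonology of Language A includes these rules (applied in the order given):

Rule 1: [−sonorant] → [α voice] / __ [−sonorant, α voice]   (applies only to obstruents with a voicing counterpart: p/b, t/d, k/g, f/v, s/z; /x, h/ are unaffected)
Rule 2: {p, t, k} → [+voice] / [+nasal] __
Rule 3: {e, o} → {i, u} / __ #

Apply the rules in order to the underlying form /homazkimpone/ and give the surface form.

homaskimboni

Rule 1 (regressive voicing assimilation): /z/ precedes the voiceless obstruent /k/, so it devoices to [s] by assimilation. /homazkimpone/ → homaskimpone.
Rule 2 (post-nasal voicing): /p/ is a voiceless stop immediately after the nasal /m/, so it voices to [b]. /homaskimpone/ → homaskimbone.
Rule 3 (final vowel raising): /e/ is a mid vowel in word-final position, so it raises to [i]. /homaskimbone/ → homaskimboni.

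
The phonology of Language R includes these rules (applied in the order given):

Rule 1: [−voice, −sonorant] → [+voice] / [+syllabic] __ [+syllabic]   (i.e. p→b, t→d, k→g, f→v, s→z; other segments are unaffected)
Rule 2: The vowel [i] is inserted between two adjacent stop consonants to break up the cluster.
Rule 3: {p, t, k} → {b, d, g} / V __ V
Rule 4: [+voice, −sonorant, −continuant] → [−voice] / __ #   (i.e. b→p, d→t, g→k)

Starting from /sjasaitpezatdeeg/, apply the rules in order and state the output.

sjazaidibezadideek

Rule 1 (intervocalic voicing): /s/ is a voiceless obstruent between vowels /a/ and /a/, so it voices to [z]. /sjasaitpezatdeeg/ → sjazaitpezatdeeg.
Rule 2 (stop-cluster i-epenthesis): /t/ and /p/ form a stop–stop cluster, so [i] is inserted between them. /t/ and /d/ form a stop–stop cluster, so [i] is inserted between them. /sjazaitpezatdeeg/ → sjazaitipezatideeg.
Rule 3 (intervocalic voicing): /t/ is a voiceless stop between vowels /i/ and /i/, so it voices to [d]. /p/ is a voiceless stop between vowels /i/ and /e/, so it voices to [b]. /t/ is a voiceless stop between vowels /a/ and /i/, so it voices to [d]. /sjazaitipezatideeg/ → sjazaidibezadideeg.
Rule 4 (final devoicing): /g/ is a voiced stop in word-final position, so it devoices to [k]. /sjazaidibezadideeg/ → sjazaidibezadideek.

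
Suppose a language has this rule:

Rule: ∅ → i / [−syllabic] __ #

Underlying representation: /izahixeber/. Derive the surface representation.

the form ends in the consonant /r/, so [i] is inserted word-finally.
Surface form: [izahixeberi].

izahixeberi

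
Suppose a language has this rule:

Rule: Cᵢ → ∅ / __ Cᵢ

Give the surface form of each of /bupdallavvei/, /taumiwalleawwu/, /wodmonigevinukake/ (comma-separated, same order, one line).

/bupdallavvei/: /ll/ is a geminate; the first /l/ deletes. /vv/ is a geminate; the first /v/ deletes. → [bupdalavei].
/taumiwalleawwu/: /ll/ is a geminate; the first /l/ deletes. /ww/ is a geminate; the first /w/ deletes. → [taumiwaleawu].
/wodmonigevinukake/: the rule's environment is not met; surfaces unchanged as [wodmonigevinukake].

bupdalavei, taumiwaleawu, wodmonigevinukake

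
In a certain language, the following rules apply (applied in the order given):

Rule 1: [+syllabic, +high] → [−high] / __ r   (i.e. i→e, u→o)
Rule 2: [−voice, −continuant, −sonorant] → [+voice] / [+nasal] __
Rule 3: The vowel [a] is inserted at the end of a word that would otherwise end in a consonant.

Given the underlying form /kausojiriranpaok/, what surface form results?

kausojereranbaoka

Rule 1 (pre-rhotic lowering): /i/ is a high vowel immediately before /r/, so it lowers to [e]. /i/ is a high vowel immediately before /r/, so it lowers to [e]. /kausojiriranpaok/ → kausojereranpaok.
Rule 2 (post-nasal voicing): /p/ is a voiceless stop immediately after the nasal /n/, so it voices to [b]. /kausojereranpaok/ → kausojereranbaok.
Rule 3 (final a-epenthesis): the form ends in the consonant /k/, so [a] is inserted word-finally. /kausojereranbaok/ → kausojereranbaoka.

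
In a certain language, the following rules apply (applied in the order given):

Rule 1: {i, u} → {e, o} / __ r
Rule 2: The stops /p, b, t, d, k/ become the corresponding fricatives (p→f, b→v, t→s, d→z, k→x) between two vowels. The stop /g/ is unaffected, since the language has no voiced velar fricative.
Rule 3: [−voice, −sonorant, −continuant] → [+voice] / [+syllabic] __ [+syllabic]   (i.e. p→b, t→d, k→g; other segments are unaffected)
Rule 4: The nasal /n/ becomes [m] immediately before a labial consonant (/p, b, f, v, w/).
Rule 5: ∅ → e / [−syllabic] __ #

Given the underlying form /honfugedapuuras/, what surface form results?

Rule 1 (pre-rhotic lowering): /u/ is a high vowel immediately before /r/, so it lowers to [o]. /honfugedapuuras/ → honfugedapuoras.
Rule 2 (intervocalic spirantization): /d/ is a stop between vowels /e/ and /a/, so it spirantizes to the fricative [z]. /p/ is a stop between vowels /a/ and /u/, so it spirantizes to the fricative [f]. /honfugedapuoras/ → honfugezafuoras.
Rule 3 (intervocalic voicing): no segment meets the environment; /honfugezafuoras/ is unchanged.
Rule 4 (nasal place assimilation): /n/ precedes the labial consonant /f/, so it assimilates in place to [m]. /honfugezafuoras/ → homfugezafuoras.
Rule 5 (final e-epenthesis): the form ends in the consonant /s/, so [e] is inserted word-finally. /homfugezafuoras/ → homfugezafuorase.

homfugezafuorase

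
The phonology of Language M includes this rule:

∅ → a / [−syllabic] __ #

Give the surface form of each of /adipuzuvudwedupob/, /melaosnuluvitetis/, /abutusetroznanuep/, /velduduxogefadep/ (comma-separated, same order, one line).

adipuzuvudwedupoba, melaosnuluvitetisa, abutusetroznanuepa, velduduxogefadepa

/adipuzuvudwedupob/: the form ends in the consonant /b/, so [a] is inserted word-finally. → [adipuzuvudwedupoba].
/melaosnuluvitetis/: the form ends in the consonant /s/, so [a] is inserted word-finally. → [melaosnuluvitetisa].
/abutusetroznanuep/: the form ends in the consonant /p/, so [a] is inserted word-finally. → [abutusetroznanuepa].
/velduduxogefadep/: the form ends in the consonant /p/, so [a] is inserted word-finally. → [velduduxogefadepa].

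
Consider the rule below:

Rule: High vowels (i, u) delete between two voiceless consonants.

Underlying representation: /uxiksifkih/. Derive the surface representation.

/i/ is a high vowel flanked by voiceless consonants /x/ and /k/, so it deletes.
/i/ is a high vowel flanked by voiceless consonants /s/ and /f/, so it deletes.
/i/ is a high vowel flanked by voiceless consonants /k/ and /h/, so it deletes.
The other instance of /u/ does not occur in the required environment and remains unchanged.
Surface form: [uxksfkh].

uxksfkh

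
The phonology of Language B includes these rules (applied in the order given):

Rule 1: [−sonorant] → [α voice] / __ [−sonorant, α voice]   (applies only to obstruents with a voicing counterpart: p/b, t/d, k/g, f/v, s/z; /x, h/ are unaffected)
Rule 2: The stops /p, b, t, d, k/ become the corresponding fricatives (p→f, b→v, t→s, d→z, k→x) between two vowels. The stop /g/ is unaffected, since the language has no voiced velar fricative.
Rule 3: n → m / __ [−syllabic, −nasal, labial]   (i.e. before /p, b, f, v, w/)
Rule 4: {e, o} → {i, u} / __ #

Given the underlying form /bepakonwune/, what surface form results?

Rule 1 (regressive voicing assimilation): no segment meets the environment; /bepakonwune/ is unchanged.
Rule 2 (intervocalic spirantization): /p/ is a stop between vowels /e/ and /a/, so it spirantizes to the fricative [f]. /k/ is a stop between vowels /a/ and /o/, so it spirantizes to the fricative [x]. /bepakonwune/ → befaxonwune.
Rule 3 (nasal place assimilation): /n/ precedes the labial consonant /w/, so it assimilates in place to [m]. /befaxonwune/ → befaxomwune.
Rule 4 (final vowel raising): /e/ is a mid vowel in word-final position, so it raises to [i]. /befaxomwune/ → befaxomwuni.

befaxomwuni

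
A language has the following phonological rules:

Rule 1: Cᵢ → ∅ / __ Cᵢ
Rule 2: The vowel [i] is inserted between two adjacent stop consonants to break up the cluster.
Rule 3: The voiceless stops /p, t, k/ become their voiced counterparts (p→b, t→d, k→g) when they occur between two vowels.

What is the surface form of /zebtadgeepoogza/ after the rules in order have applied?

Rule 1 (degemination): no segment meets the environment; /zebtadgeepoogza/ is unchanged.
Rule 2 (stop-cluster i-epenthesis): /b/ and /t/ form a stop–stop cluster, so [i] is inserted between them. /d/ and /g/ form a stop–stop cluster, so [i] is inserted between them. /zebtadgeepoogza/ → zebitadigeepoogza.
Rule 3 (intervocalic voicing): /t/ is a voiceless stop between vowels /i/ and /a/, so it voices to [d]. /p/ is a voiceless stop between vowels /e/ and /o/, so it voices to [b]. /zebitadigeepoogza/ → zebidadigeeboogza.

zebidadigeeboogza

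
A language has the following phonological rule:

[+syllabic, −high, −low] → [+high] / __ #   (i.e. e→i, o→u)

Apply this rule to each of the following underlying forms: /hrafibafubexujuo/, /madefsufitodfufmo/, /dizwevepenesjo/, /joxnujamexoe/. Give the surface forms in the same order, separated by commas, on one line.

hrafibafubexujuu, madefsufitodfufmu, dizwevepenesju, joxnujamexoi

/hrafibafubexujuo/: /o/ is a mid vowel in word-final position, so it raises to [u]. → [hrafibafubexujuu].
/madefsufitodfufmo/: /o/ is a mid vowel in word-final position, so it raises to [u]. → [madefsufitodfufmu].
/dizwevepenesjo/: /o/ is a mid vowel in word-final position, so it raises to [u]. → [dizwevepenesju].
/joxnujamexoe/: /e/ is a mid vowel in word-final position, so it raises to [i]. → [joxnujamexoi].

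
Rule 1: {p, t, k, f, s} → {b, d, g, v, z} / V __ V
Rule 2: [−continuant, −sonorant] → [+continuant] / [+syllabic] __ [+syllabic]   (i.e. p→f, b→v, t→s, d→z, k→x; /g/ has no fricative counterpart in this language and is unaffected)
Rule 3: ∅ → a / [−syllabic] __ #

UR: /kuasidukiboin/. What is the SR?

Rule 1 (intervocalic voicing): /s/ is a voiceless obstruent between vowels /a/ and /i/, so it voices to [z]. /k/ is a voiceless obstruent between vowels /u/ and /i/, so it voices to [g]. /kuasidukiboin/ → kuazidugiboin.
Rule 2 (intervocalic spirantization): /d/ is a stop between vowels /i/ and /u/, so it spirantizes to the fricative [z]. /b/ is a stop between vowels /i/ and /o/, so it spirantizes to the fricative [v]. /kuazidugiboin/ → kuazizugivoin.
Rule 3 (final a-epenthesis): the form ends in the consonant /n/, so [a] is inserted word-finally. /kuazizugivoin/ → kuazizugivoina.

kuazizugivoina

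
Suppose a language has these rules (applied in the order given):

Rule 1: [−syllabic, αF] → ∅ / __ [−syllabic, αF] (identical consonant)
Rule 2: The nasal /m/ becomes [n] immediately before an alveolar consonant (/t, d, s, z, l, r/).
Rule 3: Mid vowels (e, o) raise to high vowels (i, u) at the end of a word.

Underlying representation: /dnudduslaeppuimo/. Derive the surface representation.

Rule 1 (degemination): /dd/ is a geminate; the first /d/ deletes. /pp/ is a geminate; the first /p/ deletes. /dnudduslaeppuimo/ → dnuduslaepuimo.
Rule 2 (nasal place assimilation): no segment meets the environment; /dnuduslaepuimo/ is unchanged.
Rule 3 (final vowel raising): /o/ is a mid vowel in word-final position, so it raises to [u]. /dnuduslaepuimo/ → dnuduslaepuimu.

dnuduslaepuimu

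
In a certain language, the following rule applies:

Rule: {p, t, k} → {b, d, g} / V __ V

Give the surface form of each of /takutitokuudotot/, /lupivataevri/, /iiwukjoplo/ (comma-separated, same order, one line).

/takutitokuudotot/: /k/ is a voiceless stop between vowels /a/ and /u/, so it voices to [g]. /t/ is a voiceless stop between vowels /u/ and /i/, so it voices to [d]. /t/ is a voiceless stop between vowels /i/ and /o/, so it voices to [d]. /k/ is a voiceless stop between vowels /o/ and /u/, so it voices to [g]. /t/ is a voiceless stop between vowels /o/ and /o/, so it voices to [d]. → [tagudidoguudodot].
/lupivataevri/: /p/ is a voiceless stop between vowels /u/ and /i/, so it voices to [b]. /t/ is a voiceless stop between vowels /a/ and /a/, so it voices to [d]. → [lubivadaevri].
/iiwukjoplo/: the rule's environment is not met; surfaces unchanged as [iiwukjoplo].

tagudidoguudodot, lubivadaevri, iiwukjoplo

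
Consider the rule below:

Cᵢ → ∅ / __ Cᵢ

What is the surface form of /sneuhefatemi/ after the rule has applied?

sneuhefatemi

No segment of /sneuhefatemi/ meets the structural description of the rule, so the form surfaces unchanged.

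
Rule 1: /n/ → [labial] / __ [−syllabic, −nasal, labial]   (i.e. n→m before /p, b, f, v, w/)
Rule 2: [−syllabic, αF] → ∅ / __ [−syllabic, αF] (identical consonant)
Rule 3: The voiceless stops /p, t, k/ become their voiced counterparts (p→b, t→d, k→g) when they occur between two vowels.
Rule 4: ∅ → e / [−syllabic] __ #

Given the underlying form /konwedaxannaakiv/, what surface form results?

Rule 1 (nasal place assimilation): /n/ precedes the labial consonant /w/, so it assimilates in place to [m]. /konwedaxannaakiv/ → komwedaxannaakiv.
Rule 2 (degemination): /nn/ is a geminate; the first /n/ deletes. /komwedaxannaakiv/ → komwedaxanaakiv.
Rule 3 (intervocalic voicing): /k/ is a voiceless stop between vowels /a/ and /i/, so it voices to [g]. /komwedaxanaakiv/ → komwedaxanaagiv.
Rule 4 (final e-epenthesis): the form ends in the consonant /v/, so [e] is inserted word-finally. /komwedaxanaagiv/ → komwedaxanaagive.

komwedaxanaagive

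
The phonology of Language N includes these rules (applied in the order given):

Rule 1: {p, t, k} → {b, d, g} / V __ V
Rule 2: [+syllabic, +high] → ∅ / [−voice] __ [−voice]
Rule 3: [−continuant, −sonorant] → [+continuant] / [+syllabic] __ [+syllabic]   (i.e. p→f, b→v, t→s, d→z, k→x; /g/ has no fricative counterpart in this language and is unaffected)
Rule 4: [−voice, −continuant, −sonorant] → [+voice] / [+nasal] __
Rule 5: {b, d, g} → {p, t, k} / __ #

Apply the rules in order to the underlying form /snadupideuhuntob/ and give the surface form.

snazuvizeuhundop

Rule 1 (intervocalic voicing): /p/ is a voiceless stop between vowels /u/ and /i/, so it voices to [b]. /snadupideuhuntob/ → snadubideuhuntob.
Rule 2 (high vowel syncope): no segment meets the environment; /snadubideuhuntob/ is unchanged.
Rule 3 (intervocalic spirantization): /d/ is a stop between vowels /a/ and /u/, so it spirantizes to the fricative [z]. /b/ is a stop between vowels /u/ and /i/, so it spirantizes to the fricative [v]. /d/ is a stop between vowels /i/ and /e/, so it spirantizes to the fricative [z]. /snadubideuhuntob/ → snazuvizeuhuntob.
Rule 4 (post-nasal voicing): /t/ is a voiceless stop immediately after the nasal /n/, so it voices to [d]. /snazuvizeuhuntob/ → snazuvizeuhundob.
Rule 5 (final devoicing): /b/ is a voiced stop in word-final position, so it devoices to [p]. /snazuvizeuhundob/ → snazuvizeuhundop.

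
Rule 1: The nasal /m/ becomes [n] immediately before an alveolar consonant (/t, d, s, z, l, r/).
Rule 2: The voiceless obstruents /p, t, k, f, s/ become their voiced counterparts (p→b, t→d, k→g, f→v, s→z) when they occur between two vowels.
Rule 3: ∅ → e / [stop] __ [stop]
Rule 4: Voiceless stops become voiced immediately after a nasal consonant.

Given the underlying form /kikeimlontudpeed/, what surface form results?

Rule 1 (nasal place assimilation): /m/ precedes the alveolar consonant /l/, so it assimilates in place to [n]. /kikeimlontudpeed/ → kikeinlontudpeed.
Rule 2 (intervocalic voicing): /k/ is a voiceless obstruent between vowels /i/ and /e/, so it voices to [g]. /kikeinlontudpeed/ → kigeinlontudpeed.
Rule 3 (stop-cluster e-epenthesis): /d/ and /p/ form a stop–stop cluster, so [e] is inserted between them. /kigeinlontudpeed/ → kigeinlontudepeed.
Rule 4 (post-nasal voicing): /t/ is a voiceless stop immediately after the nasal /n/, so it voices to [d]. /kigeinlontudepeed/ → kigeinlondudepeed.

kigeinlondudepeed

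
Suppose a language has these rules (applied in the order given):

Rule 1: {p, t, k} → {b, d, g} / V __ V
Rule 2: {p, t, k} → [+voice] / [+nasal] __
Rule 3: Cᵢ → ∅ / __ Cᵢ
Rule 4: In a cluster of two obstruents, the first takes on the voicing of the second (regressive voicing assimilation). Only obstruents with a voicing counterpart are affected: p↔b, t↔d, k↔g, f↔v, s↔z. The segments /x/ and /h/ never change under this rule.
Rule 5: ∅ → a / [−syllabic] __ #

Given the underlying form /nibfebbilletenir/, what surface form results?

nipfebiledenira

Rule 1 (intervocalic voicing): /t/ is a voiceless stop between vowels /e/ and /e/, so it voices to [d]. /nibfebbilletenir/ → nibfebbilledenir.
Rule 2 (post-nasal voicing): no segment meets the environment; /nibfebbilledenir/ is unchanged.
Rule 3 (degemination): /bb/ is a geminate; the first /b/ deletes. /ll/ is a geminate; the first /l/ deletes. /nibfebbilledenir/ → nibfebiledenir.
Rule 4 (regressive voicing assimilation): /b/ precedes the voiceless obstruent /f/, so it devoices to [p] by assimilation. /nibfebiledenir/ → nipfebiledenir.
Rule 5 (final a-epenthesis): the form ends in the consonant /r/, so [a] is inserted word-finally. /nipfebiledenir/ → nipfebiledenira.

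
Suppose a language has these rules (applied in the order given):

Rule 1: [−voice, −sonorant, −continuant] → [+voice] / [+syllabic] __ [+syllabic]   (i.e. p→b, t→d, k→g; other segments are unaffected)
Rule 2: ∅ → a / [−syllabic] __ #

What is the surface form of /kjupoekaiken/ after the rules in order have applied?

kjuboegaigena

Rule 1 (intervocalic voicing): /p/ is a voiceless stop between vowels /u/ and /o/, so it voices to [b]. /k/ is a voiceless stop between vowels /e/ and /a/, so it voices to [g]. /k/ is a voiceless stop between vowels /i/ and /e/, so it voices to [g]. /kjupoekaiken/ → kjuboegaigen.
Rule 2 (final a-epenthesis): the form ends in the consonant /n/, so [a] is inserted word-finally. /kjuboegaigen/ → kjuboegaigena.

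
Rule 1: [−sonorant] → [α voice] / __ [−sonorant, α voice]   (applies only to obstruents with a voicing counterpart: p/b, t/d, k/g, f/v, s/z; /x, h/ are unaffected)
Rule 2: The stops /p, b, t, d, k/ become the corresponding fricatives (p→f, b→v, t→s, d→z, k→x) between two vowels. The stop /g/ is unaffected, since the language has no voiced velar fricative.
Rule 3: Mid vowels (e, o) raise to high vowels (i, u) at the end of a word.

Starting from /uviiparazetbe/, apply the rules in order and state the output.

Rule 1 (regressive voicing assimilation): /t/ precedes the voiced obstruent /b/, so it voices to [d] by assimilation. /uviiparazetbe/ → uviiparazedbe.
Rule 2 (intervocalic spirantization): /p/ is a stop between vowels /i/ and /a/, so it spirantizes to the fricative [f]. /uviiparazedbe/ → uviifarazedbe.
Rule 3 (final vowel raising): /e/ is a mid vowel in word-final position, so it raises to [i]. /uviifarazedbe/ → uviifarazedbi.

uviifarazedbi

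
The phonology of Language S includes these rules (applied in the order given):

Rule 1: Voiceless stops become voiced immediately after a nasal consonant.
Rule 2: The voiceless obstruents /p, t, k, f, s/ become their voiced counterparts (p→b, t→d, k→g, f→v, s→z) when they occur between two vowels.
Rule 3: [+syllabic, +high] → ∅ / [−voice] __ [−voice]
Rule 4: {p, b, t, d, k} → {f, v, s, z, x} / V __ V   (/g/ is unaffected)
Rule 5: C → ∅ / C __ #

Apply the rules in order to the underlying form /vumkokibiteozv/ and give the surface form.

vumgogivizeoz

Rule 1 (post-nasal voicing): /k/ is a voiceless stop immediately after the nasal /m/, so it voices to [g]. /vumkokibiteozv/ → vumgokibiteozv.
Rule 2 (intervocalic voicing): /k/ is a voiceless obstruent between vowels /o/ and /i/, so it voices to [g]. /t/ is a voiceless obstruent between vowels /i/ and /e/, so it voices to [d]. /vumgokibiteozv/ → vumgogibideozv.
Rule 3 (high vowel syncope): no segment meets the environment; /vumgogibideozv/ is unchanged.
Rule 4 (intervocalic spirantization): /b/ is a stop between vowels /i/ and /i/, so it spirantizes to the fricative [v]. /d/ is a stop between vowels /i/ and /e/, so it spirantizes to the fricative [z]. /vumgogibideozv/ → vumgogivizeozv.
Rule 5 (final cluster simplification): /v/ is the second consonant of a word-final cluster /zv/, so it deletes. /vumgogivizeozv/ → vumgogivizeoz.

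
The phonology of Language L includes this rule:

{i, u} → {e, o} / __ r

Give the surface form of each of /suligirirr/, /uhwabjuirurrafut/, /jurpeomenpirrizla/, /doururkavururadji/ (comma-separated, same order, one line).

suligererr, uhwabjuerorrafut, jorpeomenperrizla, doororkavororadji

/suligirirr/: /i/ is a high vowel immediately before /r/, so it lowers to [e]. /i/ is a high vowel immediately before /r/, so it lowers to [e]. → [suligererr].
/uhwabjuirurrafut/: /i/ is a high vowel immediately before /r/, so it lowers to [e]. /u/ is a high vowel immediately before /r/, so it lowers to [o]. → [uhwabjuerorrafut].
/jurpeomenpirrizla/: /u/ is a high vowel immediately before /r/, so it lowers to [o]. /i/ is a high vowel immediately before /r/, so it lowers to [e]. → [jorpeomenperrizla].
/doururkavururadji/: /u/ is a high vowel immediately before /r/, so it lowers to [o]. /u/ is a high vowel immediately before /r/, so it lowers to [o]. /u/ is a high vowel immediately before /r/, so it lowers to [o]. /u/ is a high vowel immediately before /r/, so it lowers to [o]. → [doororkavororadji].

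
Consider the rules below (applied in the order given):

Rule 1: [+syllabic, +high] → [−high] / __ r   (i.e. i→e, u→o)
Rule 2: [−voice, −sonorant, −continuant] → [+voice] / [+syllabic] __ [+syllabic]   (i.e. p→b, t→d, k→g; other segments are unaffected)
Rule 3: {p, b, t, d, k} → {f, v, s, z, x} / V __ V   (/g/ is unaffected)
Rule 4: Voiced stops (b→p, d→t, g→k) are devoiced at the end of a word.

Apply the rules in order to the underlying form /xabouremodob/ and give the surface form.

xavooremozop

Rule 1 (pre-rhotic lowering): /u/ is a high vowel immediately before /r/, so it lowers to [o]. /xabouremodob/ → xabooremodob.
Rule 2 (intervocalic voicing): no segment meets the environment; /xabooremodob/ is unchanged.
Rule 3 (intervocalic spirantization): /b/ is a stop between vowels /a/ and /o/, so it spirantizes to the fricative [v]. /d/ is a stop between vowels /o/ and /o/, so it spirantizes to the fricative [z]. /xabooremodob/ → xavooremozob.
Rule 4 (final devoicing): /b/ is a voiced stop in word-final position, so it devoices to [p]. /xavooremozob/ → xavooremozop.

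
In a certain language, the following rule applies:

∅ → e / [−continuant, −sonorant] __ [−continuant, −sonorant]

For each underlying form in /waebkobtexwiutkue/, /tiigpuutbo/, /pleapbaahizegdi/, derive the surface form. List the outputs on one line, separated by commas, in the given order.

/waebkobtexwiutkue/: /b/ and /k/ form a stop–stop cluster, so [e] is inserted between them. /b/ and /t/ form a stop–stop cluster, so [e] is inserted between them. /t/ and /k/ form a stop–stop cluster, so [e] is inserted between them. → [waebekobetexwiutekue].
/tiigpuutbo/: /g/ and /p/ form a stop–stop cluster, so [e] is inserted between them. /t/ and /b/ form a stop–stop cluster, so [e] is inserted between them. → [tiigepuutebo].
/pleapbaahizegdi/: /p/ and /b/ form a stop–stop cluster, so [e] is inserted between them. /g/ and /d/ form a stop–stop cluster, so [e] is inserted between them. → [pleapebaahizegedi].

waebekobetexwiutekue, tiigepuutebo, pleapebaahizegedi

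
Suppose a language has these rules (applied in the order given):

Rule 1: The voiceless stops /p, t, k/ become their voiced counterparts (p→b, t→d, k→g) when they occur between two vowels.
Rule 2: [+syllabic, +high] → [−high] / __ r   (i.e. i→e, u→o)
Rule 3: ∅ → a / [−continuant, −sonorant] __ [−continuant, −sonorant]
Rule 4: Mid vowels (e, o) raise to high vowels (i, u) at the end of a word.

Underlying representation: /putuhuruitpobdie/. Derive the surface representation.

puduhoruitapobadii

Rule 1 (intervocalic voicing): /t/ is a voiceless stop between vowels /u/ and /u/, so it voices to [d]. /putuhuruitpobdie/ → puduhuruitpobdie.
Rule 2 (pre-rhotic lowering): /u/ is a high vowel immediately before /r/, so it lowers to [o]. /puduhuruitpobdie/ → puduhoruitpobdie.
Rule 3 (stop-cluster a-epenthesis): /t/ and /p/ form a stop–stop cluster, so [a] is inserted between them. /b/ and /d/ form a stop–stop cluster, so [a] is inserted between them. /puduhoruitpobdie/ → puduhoruitapobadie.
Rule 4 (final vowel raising): /e/ is a mid vowel in word-final position, so it raises to [i]. /puduhoruitapobadie/ → puduhoruitapobadii.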